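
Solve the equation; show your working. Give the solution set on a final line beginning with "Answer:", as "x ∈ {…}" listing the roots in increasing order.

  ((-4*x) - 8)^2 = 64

Step 1. [((-4*x) - 8)^2 = 64] 64 ≥ 0, LHS is (·)² — take ±√. So sqrt: (-4*x) - 8 = 8 or -8.
Step 2. [(-4*x) - 8 = 8 or -8] 8 comes off first (add 8). So sub: -4*x = 16 or 0.
Step 3. [-4*x = 16 or 0] leading coefficient -4: divide by -4, so div: x = -4 or 0.

Answer: x ∈ {-4, 0}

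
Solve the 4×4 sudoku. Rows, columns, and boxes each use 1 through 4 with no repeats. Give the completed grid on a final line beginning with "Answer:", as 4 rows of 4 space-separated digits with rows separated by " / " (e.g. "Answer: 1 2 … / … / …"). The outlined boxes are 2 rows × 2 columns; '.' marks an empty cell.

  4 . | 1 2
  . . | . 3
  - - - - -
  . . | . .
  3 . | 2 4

Step 1. [r4c2∈{1}] r4c2 is down to just 1. So r4c2=1.
Step 2. [r2c2∈{2}] r2c2 has the single candidate 2, so r2c2=2.
Step 3. [r2c3∈{4}] only 4 remains possible at r2c3 ⇒ r2c3=4.
Step 4. [r3c2∈{4}] nothing but 4 survives at r3c2, so r3c2=4.
Step 5. [r3c3∈{3}] r3c3 is down to just 3 ⇒ r3c3=3.
Step 6. [r2c1∈{1}] only 1 remains possible at r2c1 ⇒ r2c1=1.
Step 7. [r1c2∈{3}] nothing but 3 survives at r1c2 ⇒ r1c2=3.
Step 8. [r3c4∈{1}] r3c4 has the single candidate 1. So r3c4=1.
Step 9. [r3c1∈{2}] r3c1's peers cover all but 2, so r3c1=2.

Answer: 4 3 1 2 / 1 2 4 3 / 2 4 3 1 / 3 1 2 4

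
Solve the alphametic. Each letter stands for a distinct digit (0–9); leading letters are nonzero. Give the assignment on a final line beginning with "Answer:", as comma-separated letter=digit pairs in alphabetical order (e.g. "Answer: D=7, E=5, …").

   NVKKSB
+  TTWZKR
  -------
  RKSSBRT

Step 1. [col 1: B + R ≡ T (mod 10)] no forcing yet in column 1 (carry-in 0); B=3 is free and consistent — try it. So B=3.
Step 2. [col 1: B + R ≡ T (mod 10)] T=4 is one option consistent with column 1 (B + R ≡ T (mod 10), carry-in 0) — take it, so T=4.
Step 3. [col 1: B + R ≡ T (mod 10)] column 1 reads B+R+carry(0)=T with B=3, T=4; with digits 3,4 already taken and all letters distinct, the only value for R is 1, so R=1.
Step 4. [col 2: S + K ≡ R (mod 10)] S=9 is one option consistent with column 2 (S + K ≡ R (mod 10), carry-in 0) — take it, so S=9.
Step 5. [col 2: S + K ≡ R (mod 10)] column 2 reads S+K+carry(0)=R with S=9, R=1; with digits 1,3,4,9 already taken and all letters distinct, the only value for K is 2 ⇒ K=2.
Step 6. [col 3: K + Z ≡ B (mod 10)] from column 3 (K=2, B=3, carry-in 1, digits 1,2,3,4,9 already taken and all letters distinct): Z must equal 0 ⇒ Z=0.
Step 7. [col 4: K + W ≡ S (mod 10)] column 4 reads K+W+carry(0)=S with K=2, S=9; with digits 0,1,2,3,4,9 already taken and all letters distinct, the only value for W is 7 ⇒ W=7.
Step 8. [col 5: V + T ≡ S (mod 10)] column 5: given T=4, S=9, carry-in 0, and digits 0,1,2,3,4,7,9 already taken and all letters distinct, V+T≡S (mod 10) forces V=5. So V=5.
Step 9. [col 6: N + T ≡ K (mod 10)] column 6 reads N+T+carry(0)=K with T=4, K=2; with digits 0,1,2,3,4,5,7,9 already taken and all letters distinct, the only value for N is 8. So N=8.

Answer: B=3, K=2, N=8, R=1, S=9, T=4, V=5, W=7, Z=0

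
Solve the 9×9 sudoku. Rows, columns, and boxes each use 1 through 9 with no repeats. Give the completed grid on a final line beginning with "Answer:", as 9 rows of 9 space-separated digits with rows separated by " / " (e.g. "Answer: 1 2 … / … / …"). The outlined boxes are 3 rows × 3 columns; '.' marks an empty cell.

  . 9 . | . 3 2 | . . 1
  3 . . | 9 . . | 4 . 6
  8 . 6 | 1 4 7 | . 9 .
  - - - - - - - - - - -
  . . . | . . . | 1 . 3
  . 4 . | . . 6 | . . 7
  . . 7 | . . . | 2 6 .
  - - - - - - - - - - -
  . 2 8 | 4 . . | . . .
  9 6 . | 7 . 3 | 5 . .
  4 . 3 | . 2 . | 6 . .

Step 1. [r3c2∈{5}] r3c2 is down to just 5. So r3c2=5.
Step 2. [r6c9∈{4,5,8,9}] 5 has one home in col 9: r6c9. So r6c9=5.
Step 3. [r5c8∈{8}] nothing but 8 survives at r5c8 ⇒ r5c8=8.
Step 4. [r6c1∈{1}] r6c1 is down to just 1, so r6c1=1.
Step 5. [r7c1∈{5,7}] across box 7, 5 lands solely at r7c1. So r7c1=5.
Step 6. [r2c3∈{1,2}] 2 has one home in box 1: r2c3. So r2c3=2.
Step 7. [r5c5∈{1,5,9}] 1 has one home in row 5: r5c5 ⇒ r5c5=1.
Step 8. [r8c5∈{8}] r8c5's peers cover all but 8 ⇒ r8c5=8.
Step 9. [r9c4∈{5}] nothing but 5 survives at r9c4, so r9c4=5.
Step 10. [r6c5∈{9}] r6c5's peers cover all but 9. So r6c5=9.
Step 11. [r2c6∈{5,8}] row 2 places 8 nowhere but r2c6. So r2c6=8.
Step 12. [r8c8∈{1,2,4}] col 8 places 2 nowhere but r8c8 ⇒ r8c8=2.
Step 13. [r7c9∈{9}] r7c9's peers cover all but 9, so r7c9=9.
Step 14. [r9c2∈{1,7}] r9c2 is the only open cell in box 7 admitting 7. So r9c2=7.
Step 15. [r2c8∈{5,7}] r2c8 is the only open cell in row 2 admitting 7 ⇒ r2c8=7.
Step 16. [r4c6∈{4,5}] col 6 places 5 nowhere but r4c6 ⇒ r4c6=5.
Step 17. [r5c1∈{2}] only 2 remains possible at r5c1, so r5c1=2.
Step 18. [r4c2∈{8}] r4c2's peers cover all but 8 ⇒ r4c2=8.
Step 19. [r9c8∈{1}] r9c8 has the single candidate 1, so r9c8=1.
Step 20. [r5c3∈{5,9}] r5c3 is the only open cell in row 5 admitting 5, so r5c3=5.
Step 21. [r6c2∈{3}] r6c2 is down to just 3, so r6c2=3.
Step 22. [r7c8∈{3}] r7c8's peers cover all but 3 ⇒ r7c8=3.
Step 23. [r1c3∈{4}] r1c3's peers cover all but 4, so r1c3=4.
Step 24. [r1c7∈{8}] nothing but 8 survives at r1c7, so r1c7=8.
Step 25. [r4c5∈{7}] r4c5 has the single candidate 7, so r4c5=7.
Step 26. [r7c6∈{1}] r7c6 is down to just 1, so r7c6=1.
Step 27. [r9c6∈{9}] only 9 remains possible at r9c6. So r9c6=9.
Step 28. [r4c3∈{9}] only 9 remains possible at r4c3, so r4c3=9.
Step 29. [r6c4∈{8}] only 8 remains possible at r6c4 ⇒ r6c4=8.
Step 30. [r5c7∈{9}] r5c7 is down to just 9. So r5c7=9.
Step 31. [r2c5∈{5}] only 5 remains possible at r2c5. So r2c5=5.
Step 32. [r7c5∈{6}] nothing but 6 survives at r7c5. So r7c5=6.
Step 33. [r4c4∈{2}] only 2 remains possible at r4c4, so r4c4=2.
Step 34. [r3c7∈{3}] nothing but 3 survives at r3c7 ⇒ r3c7=3.
Step 35. [r3c9∈{2}] r3c9 has the single candidate 2. So r3c9=2.
Step 36. [r2c2∈{1}] nothing but 1 survives at r2c2, so r2c2=1.
Step 37. [r8c9∈{4}] nothing but 4 survives at r8c9, so r8c9=4.
Step 38. [r5c4∈{3}] r5c4 is down to just 3. So r5c4=3.
Step 39. [r1c8∈{5}] r1c8 is down to just 5 ⇒ r1c8=5.
Step 40. [r4c8∈{4}] r4c8 has the single candidate 4. So r4c8=4.
Step 41. [r4c1∈{6}] r4c1 has the single candidate 6. So r4c1=6.
Step 42. [r6c6∈{4}] only 4 remains possible at r6c6 ⇒ r6c6=4.
Step 43. [r1c1∈{7}] only 7 remains possible at r1c1 ⇒ r1c1=7.
Step 44. [r7c7∈{7}] r7c7 is down to just 7, so r7c7=7.
Step 45. [r1c4∈{6}] r1c4 has the single candidate 6, so r1c4=6.
Step 46. [r8c3∈{1}] nothing but 1 survives at r8c3. So r8c3=1.
Step 47. [r9c9∈{8}] only 8 remains possible at r9c9 ⇒ r9c9=8.

Answer: 7 9 4 6 3 2 8 5 1 / 3 1 2 9 5 8 4 7 6 / 8 5 6 1 4 7 3 9 2 / 6 8 9 2 7 5 1 4 3 / 2 4 5 3 1 6 9 8 7 / 1 3 7 8 9 4 2 6 5 / 5 2 8 4 6 1 7 3 9 / 9 6 1 7 8 3 5 2 4 / 4 7 3 5 2 9 6 1 8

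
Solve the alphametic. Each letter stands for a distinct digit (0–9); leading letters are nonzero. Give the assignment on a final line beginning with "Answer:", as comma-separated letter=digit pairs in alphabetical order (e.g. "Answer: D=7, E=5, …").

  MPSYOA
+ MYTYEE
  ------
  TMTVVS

Step 1. [col 1: A + E ≡ S (mod 10)] several values work for S in column 1 (A + E ≡ S (mod 10), carry-in 0); try S=0. So S=0.
Step 2. [col 1: A + E ≡ S (mod 10)] no forcing yet in column 1 (carry-in 0); A=4 is free and consistent — try it ⇒ A=4.
Step 3. [col 1: A + E ≡ S (mod 10)] column 1: given A=4, S=0, carry-in 0, and digits 0,4 already taken and all letters distinct, A+E≡S (mod 10) forces E=6, so E=6.
Step 4. [col 2: O + E ≡ V (mod 10)] column 2 (O + E ≡ V (mod 10), carry-in 1) doesn't pin O yet; pick O=8 and continue ⇒ O=8.
Step 5. [col 2: O + E ≡ V (mod 10)] column 2: given O=8, E=6, carry-in 1, and digits 0,4,6,8 already taken and all letters distinct, O+E≡V (mod 10) forces V=5 ⇒ V=5.
Step 6. [col 3: Y + Y ≡ V (mod 10)] no forcing yet in column 3 (carry-in 1); Y=2 is free and consistent — try it ⇒ Y=2.
Step 7. [col 4: S + T ≡ T (mod 10)] no forcing yet in column 4 (carry-in 0); T=3 is free and consistent — try it ⇒ T=3.
Step 8. [col 5: P + Y ≡ M (mod 10)] P=9 is one option consistent with column 5 (P + Y ≡ M (mod 10), carry-in 0) — take it, so P=9.
Step 9. [col 5: P + Y ≡ M (mod 10)] column 5 reads P+Y+carry(0)=M with P=9, Y=2; with digits 0,2,3,4,5,6,8,9 already taken and all letters distinct, the only value for M is 1, so M=1.

Answer: A=4, E=6, M=1, O=8, P=9, S=0, T=3, V=5, Y=2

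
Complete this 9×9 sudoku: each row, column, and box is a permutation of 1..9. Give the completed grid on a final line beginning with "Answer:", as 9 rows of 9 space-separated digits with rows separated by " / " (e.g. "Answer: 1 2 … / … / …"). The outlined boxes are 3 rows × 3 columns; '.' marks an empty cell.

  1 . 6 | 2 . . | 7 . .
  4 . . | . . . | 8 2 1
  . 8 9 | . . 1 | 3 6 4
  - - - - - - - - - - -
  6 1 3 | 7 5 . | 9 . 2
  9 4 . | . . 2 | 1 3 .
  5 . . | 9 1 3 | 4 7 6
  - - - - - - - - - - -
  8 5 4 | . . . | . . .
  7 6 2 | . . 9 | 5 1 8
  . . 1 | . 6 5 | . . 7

Step 1. [r2c2∈{3,7}] across col 2, 7 lands solely at r2c2, so r2c2=7.
Step 2. [r5c5∈{8}] r5c5's peers cover all but 8 ⇒ r5c5=8.
Step 3. [r7c8∈{9}] r7c8 has the single candidate 9. So r7c8=9.
Step 4. [r7c5∈{2,3,7}] in col 5, 2 fits only at r7c5 ⇒ r7c5=2.
Step 5. [r2c5∈{3,9}] across row 2, 9 lands solely at r2c5, so r2c5=9.
Step 6. [r2c4∈{3,5,6}] in row 2, 3 fits only at r2c4, so r2c4=3.
Step 7. [r1c5∈{4}] only 4 remains possible at r1c5. So r1c5=4.
Step 8. [r8c4∈{4}] only 4 remains possible at r8c4, so r8c4=4.
Step 9. [r1c8∈{5}] r1c8 has the single candidate 5, so r1c8=5.
Step 10. [r1c2∈{3}] r1c2 is down to just 3. So r1c2=3.
Step 11. [r3c4∈{5}] r3c4 is down to just 5, so r3c4=5.
Step 12. [r7c6∈{7}] r7c6 is down to just 7, so r7c6=7.
Step 13. [r2c3∈{5}] nothing but 5 survives at r2c3, so r2c3=5.
Step 14. [r9c7∈{2}] only 2 remains possible at r9c7, so r9c7=2.
Step 15. [r1c9∈{9}] r1c9 has the single candidate 9, so r1c9=9.
Step 16. [r5c4∈{6}] nothing but 6 survives at r5c4, so r5c4=6.
Step 17. [r5c3∈{7}] only 7 remains possible at r5c3. So r5c3=7.
Step 18. [r9c8∈{4}] nothing but 4 survives at r9c8. So r9c8=4.
Step 19. [r3c1∈{2}] r3c1's peers cover all but 2. So r3c1=2.
Step 20. [r4c8∈{8}] r4c8 has the single candidate 8, so r4c8=8.
Step 21. [r7c9∈{3}] nothing but 3 survives at r7c9, so r7c9=3.
Step 22. [r9c4∈{8}] r9c4 has the single candidate 8 ⇒ r9c4=8.
Step 23. [r9c1∈{3}] only 3 remains possible at r9c1, so r9c1=3.
Step 24. [r4c6∈{4}] r4c6 is down to just 4. So r4c6=4.
Step 25. [r6c3∈{8}] r6c3's peers cover all but 8 ⇒ r6c3=8.
Step 26. [r2c6∈{6}] r2c6 has the single candidate 6. So r2c6=6.
Step 27. [r6c2∈{2}] only 2 remains possible at r6c2. So r6c2=2.
Step 28. [r5c9∈{5}] r5c9 has the single candidate 5 ⇒ r5c9=5.
Step 29. [r3c5∈{7}] nothing but 7 survives at r3c5. So r3c5=7.
Step 30. [r7c7∈{6}] only 6 remains possible at r7c7 ⇒ r7c7=6.
Step 31. [r9c2∈{9}] r9c2's peers cover all but 9 ⇒ r9c2=9.
Step 32. [r8c5∈{3}] nothing but 3 survives at r8c5 ⇒ r8c5=3.
Step 33. [r1c6∈{8}] r1c6 is down to just 8 ⇒ r1c6=8.
Step 34. [r7c4∈{1}] only 1 remains possible at r7c4. So r7c4=1.

Answer: 1 3 6 2 4 8 7 5 9 / 4 7 5 3 9 6 8 2 1 / 2 8 9 5 7 1 3 6 4 / 6 1 3 7 5 4 9 8 2 / 9 4 7 6 8 2 1 3 5 / 5 2 8 9 1 3 4 7 6 / 8 5 4 1 2 7 6 9 3 / 7 6 2 4 3 9 5 1 8 / 3 9 1 8 6 5 2 4 7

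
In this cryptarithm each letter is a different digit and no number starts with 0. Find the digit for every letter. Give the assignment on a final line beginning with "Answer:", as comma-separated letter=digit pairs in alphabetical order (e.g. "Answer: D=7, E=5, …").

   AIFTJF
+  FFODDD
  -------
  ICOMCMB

Step 1. [I] I is the leading digit of a 7-digit sum of two 6-digit numbers; the final carry is exactly 1, so I=1.
Step 2. [col 1: F + D ≡ B (mod 10)] F=6 is one option consistent with column 1 (F + D ≡ B (mod 10), carry-in 0) — take it. So F=6.
Step 3. [col 1: F + D ≡ B (mod 10)] several values work for B in column 1 (F + D ≡ B (mod 10), carry-in 0); try B=9. So B=9.
Step 4. [col 1: F + D ≡ B (mod 10)] from column 1 (F=6, B=9, carry-in 0, digits 1,6,9 already taken and all letters distinct): D must equal 3, so D=3.
Step 5. [col 2: J + D ≡ M (mod 10)] no forcing yet in column 2 (carry-in 0); M=5 is free and consistent — try it, so M=5.
Step 6. [col 2: J + D ≡ M (mod 10)] from column 2 (D=3, M=5, carry-in 0, digits 1,3,5,6,9 already taken and all letters distinct): J must equal 2, so J=2.
Step 7. [col 3: T + D ≡ C (mod 10)] T=7 is one option consistent with column 3 (T + D ≡ C (mod 10), carry-in 0) — take it, so T=7.
Step 8. [col 3: T + D ≡ C (mod 10)] in column 3 we have T+D≡C with carry-in 0; given T=7, D=3 and digits 1,2,3,5,6,7,9 already taken and all letters distinct, that pins C to 0 ⇒ C=0.
Step 9. [col 4: F + O ≡ M (mod 10)] column 4 reads F+O+carry(1)=M with F=6, M=5; with digits 0,1,2,3,5,6,7,9 already taken and all letters distinct, the only value for O is 8 ⇒ O=8.
Step 10. [col 6: A + F ≡ C (mod 10)] column 6 reads A+F+carry(0)=C with F=6, C=0; with digits 0,1,2,3,5,6,7,8,9 already taken and all letters distinct, the only value for A is 4. So A=4.

Answer: A=4, B=9, C=0, D=3, F=6, I=1, J=2, M=5, O=8, T=7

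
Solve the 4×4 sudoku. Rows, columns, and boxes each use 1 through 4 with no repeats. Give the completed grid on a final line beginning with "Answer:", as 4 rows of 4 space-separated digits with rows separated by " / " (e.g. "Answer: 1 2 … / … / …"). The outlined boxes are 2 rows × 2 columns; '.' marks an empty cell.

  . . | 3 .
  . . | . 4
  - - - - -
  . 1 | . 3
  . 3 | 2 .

Step 1. [r3c1∈{2,4}] across row 3, 2 lands solely at r3c1 ⇒ r3c1=2.
Step 2. [r1c4∈{1,2}] col 4 places 2 nowhere but r1c4. So r1c4=2.
Step 3. [r1c1∈{1,4}] r1c1 is the only open cell in row 1 admitting 1, so r1c1=1.
Step 4. [r2c3∈{1}] only 1 remains possible at r2c3, so r2c3=1.
Step 5. [r4c4∈{1}] r4c4 has the single candidate 1. So r4c4=1.
Step 6. [r4c1∈{4}] r4c1's peers cover all but 4, so r4c1=4.
Step 7. [r1c2∈{4}] nothing but 4 survives at r1c2 ⇒ r1c2=4.
Step 8. [r2c2∈{2}] only 2 remains possible at r2c2. So r2c2=2.
Step 9. [r3c3∈{4}] nothing but 4 survives at r3c3, so r3c3=4.
Step 10. [r2c1∈{3}] r2c1's peers cover all but 3 ⇒ r2c1=3.

Answer: 1 4 3 2 / 3 2 1 4 / 2 1 4 3 / 4 3 2 1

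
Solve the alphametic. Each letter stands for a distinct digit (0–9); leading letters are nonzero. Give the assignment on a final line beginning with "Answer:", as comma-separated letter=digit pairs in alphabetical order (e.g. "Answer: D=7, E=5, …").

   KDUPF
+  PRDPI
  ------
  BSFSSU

Step 1. [col 1: F + I ≡ U (mod 10)] column 1 (F + I ≡ U (mod 10), carry-in 0) doesn't pin U yet; pick U=4 and continue, so U=4.
Step 2. [B] B is the leading digit of a 6-digit sum of two 5-digit numbers; the final carry is exactly 1. So B=1.
Step 3. [col 1: F + I ≡ U (mod 10)] no forcing yet in column 1 (carry-in 0); F=9 is free and consistent — try it, so F=9.
Step 4. [col 1: F + I ≡ U (mod 10)] column 1: given F=9, U=4, carry-in 0, and digits 1,4,9 already taken and all letters distinct, F+I≡U (mod 10) forces I=5, so I=5.
Step 5. [col 2: P + P ≡ S (mod 10)] P=6 is one option consistent with column 2 (P + P ≡ S (mod 10), carry-in 1) — take it, so P=6.
Step 6. [col 2: P + P ≡ S (mod 10)] column 2 reads P+P+carry(1)=S with P=6; with digits 1,4,5,6,9 already taken and all letters distinct, the only value for S is 3 ⇒ S=3.
Step 7. [col 3: U + D ≡ S (mod 10)] column 3: given U=4, S=3, carry-in 1, and digits 1,3,4,5,6,9 already taken and all letters distinct, U+D≡S (mod 10) forces D=8 ⇒ D=8.
Step 8. [col 4: D + R ≡ F (mod 10)] from column 4 (D=8, F=9, carry-in 1, digits 1,3,4,5,6,8,9 already taken and all letters distinct): R must equal 0 ⇒ R=0.
Step 9. [col 5: K + P ≡ S (mod 10)] from column 5 (P=6, S=3, carry-in 0, digits 0,1,3,4,5,6,8,9 already taken and all letters distinct): K must equal 7 ⇒ K=7.

Answer: B=1, D=8, F=9, I=5, K=7, P=6, R=0, S=3, U=4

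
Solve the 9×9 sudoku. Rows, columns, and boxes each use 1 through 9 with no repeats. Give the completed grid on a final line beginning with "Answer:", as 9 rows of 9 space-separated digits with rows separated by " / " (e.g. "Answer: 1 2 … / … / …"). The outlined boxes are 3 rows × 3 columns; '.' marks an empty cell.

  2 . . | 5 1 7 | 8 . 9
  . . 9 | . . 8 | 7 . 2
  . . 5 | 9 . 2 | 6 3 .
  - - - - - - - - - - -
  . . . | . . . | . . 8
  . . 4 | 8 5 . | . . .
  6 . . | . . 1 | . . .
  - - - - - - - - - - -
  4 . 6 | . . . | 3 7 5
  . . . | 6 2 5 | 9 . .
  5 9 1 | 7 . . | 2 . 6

Step 1. [r1c8∈{4}] only 4 remains possible at r1c8 ⇒ r1c8=4.
Step 2. [r1c3∈{3}] r1c3 is down to just 3 ⇒ r1c3=3.
Step 3. [r2c1∈{1}] only 1 remains possible at r2c1 ⇒ r2c1=1.
Step 4. [r3c5∈{4}] r3c5 has the single candidate 4 ⇒ r3c5=4.
Step 5. [r5c7∈{1}] r5c7 is down to just 1 ⇒ r5c7=1.
Step 6. [r7c2∈{2,8}] across row 7, 2 lands solely at r7c2 ⇒ r7c2=2.
Step 7. [r5c8∈{2,6,9}] 2 has one home in row 5: r5c8 ⇒ r5c8=2.
Step 8. [r4c8∈{5,6,9}] col 8 places 6 nowhere but r4c8. So r4c8=6.
Step 9. [r4c2∈{1,3,5,7}] across row 4, 1 lands solely at r4c2 ⇒ r4c2=1.
Step 10. [r6c2∈{3,5,7,8}] in col 2, 5 fits only at r6c2, so r6c2=5.
Step 11. [r7c6∈{9}] r7c6 is down to just 9. So r7c6=9.
Step 12. [r2c4∈{3}] only 3 remains possible at r2c4. So r2c4=3.
Step 13. [r5c1∈{3,7,9}] row 5 places 9 nowhere but r5c1 ⇒ r5c1=9.
Step 14. [r6c7∈{4}] r6c7 is down to just 4 ⇒ r6c7=4.
Step 15. [r6c3∈{2,7,8}] 8 has one home in row 6: r6c3 ⇒ r6c3=8.
Step 16. [r4c5∈{3,7,9}] 9 has one home in row 4: r4c5. So r4c5=9.
Step 17. [r8c3∈{7}] r8c3 has the single candidate 7 ⇒ r8c3=7.
Step 18. [r4c1∈{3,7}] across row 4, 7 lands solely at r4c1, so r4c1=7.
Step 19. [r4c6∈{3,4}] row 4 places 3 nowhere but r4c6, so r4c6=3.
Step 20. [r3c1∈{8}] r3c1 is down to just 8. So r3c1=8.
Step 21. [r6c9∈{3,7}] across row 6, 3 lands solely at r6c9 ⇒ r6c9=3.
Step 22. [r8c2∈{3,8}] in col 2, 8 fits only at r8c2. So r8c2=8.
Step 23. [r7c5∈{8}] r7c5 is down to just 8, so r7c5=8.
Step 24. [r2c2∈{4,6}] r2c2 is the only open cell in row 2 admitting 4, so r2c2=4.
Step 25. [r8c9∈{1,4}] r8c9 is the only open cell in row 8 admitting 4. So r8c9=4.
Step 26. [r4c3∈{2}] r4c3 has the single candidate 2, so r4c3=2.
Step 27. [r5c6∈{6}] only 6 remains possible at r5c6. So r5c6=6.
Step 28. [r9c8∈{8}] r9c8 has the single candidate 8, so r9c8=8.
Step 29. [r1c2∈{6}] r1c2's peers cover all but 6 ⇒ r1c2=6.
Step 30. [r2c8∈{5}] only 5 remains possible at r2c8 ⇒ r2c8=5.
Step 31. [r6c8∈{9}] nothing but 9 survives at r6c8 ⇒ r6c8=9.
Step 32. [r3c9∈{1}] r3c9 has the single candidate 1 ⇒ r3c9=1.
Step 33. [r8c8∈{1}] r8c8's peers cover all but 1. So r8c8=1.
Step 34. [r3c2∈{7}] r3c2's peers cover all but 7 ⇒ r3c2=7.
Step 35. [r5c9∈{7}] only 7 remains possible at r5c9 ⇒ r5c9=7.
Step 36. [r4c4∈{4}] only 4 remains possible at r4c4 ⇒ r4c4=4.
Step 37. [r6c5∈{7}] nothing but 7 survives at r6c5. So r6c5=7.
Step 38. [r7c4∈{1}] only 1 remains possible at r7c4, so r7c4=1.
Step 39. [r2c5∈{6}] r2c5 has the single candidate 6, so r2c5=6.
Step 40. [r5c2∈{3}] r5c2 has the single candidate 3 ⇒ r5c2=3.
Step 41. [r6c4∈{2}] only 2 remains possible at r6c4 ⇒ r6c4=2.
Step 42. [r9c5∈{3}] r9c5's peers cover all but 3. So r9c5=3.
Step 43. [r8c1∈{3}] nothing but 3 survives at r8c1, so r8c1=3.
Step 44. [r9c6∈{4}] only 4 remains possible at r9c6, so r9c6=4.
Step 45. [r4c7∈{5}] only 5 remains possible at r4c7. So r4c7=5.

Answer: 2 6 3 5 1 7 8 4 9 / 1 4 9 3 6 8 7 5 2 / 8 7 5 9 4 2 6 3 1 / 7 1 2 4 9 3 5 6 8 / 9 3 4 8 5 6 1 2 7 / 6 5 8 2 7 1 4 9 3 / 4 2 6 1 8 9 3 7 5 / 3 8 7 6 2 5 9 1 4 / 5 9 1 7 3 4 2 8 6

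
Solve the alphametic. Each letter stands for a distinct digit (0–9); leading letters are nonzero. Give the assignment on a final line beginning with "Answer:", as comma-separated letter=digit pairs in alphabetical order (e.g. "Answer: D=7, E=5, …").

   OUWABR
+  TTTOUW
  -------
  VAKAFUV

Step 1. [col 1: R + W ≡ V (mod 10)] several values work for V in column 1 (R + W ≡ V (mod 10), carry-in 0); try V=1, so V=1.
Step 2. [col 1: R + W ≡ V (mod 10)] several values work for W in column 1 (R + W ≡ V (mod 10), carry-in 0); try W=7, so W=7.
Step 3. [col 1: R + W ≡ V (mod 10)] in column 1 we have R+W≡V with carry-in 0; given W=7, V=1 and digits 1,7 already taken and all letters distinct, that pins R to 4. So R=4.
Step 4. [col 2: B + U ≡ U (mod 10)] in column 2 we have B+U≡U with carry-in 1; given nothing yet and digits 1,4,7 already taken and all letters distinct, that pins B to 9. So B=9.
Step 5. [col 2: B + U ≡ U (mod 10)] several values work for U in column 2 (B + U ≡ U (mod 10), carry-in 1); try U=0, so U=0.
Step 6. [col 3: A + O ≡ F (mod 10)] several values work for F in column 3 (A + O ≡ F (mod 10), carry-in 1); try F=2. So F=2.
Step 7. [col 3: A + O ≡ F (mod 10)] column 3 (A + O ≡ F (mod 10), carry-in 1) doesn't pin O yet; pick O=8 and continue, so O=8.
Step 8. [col 3: A + O ≡ F (mod 10)] column 3 reads A+O+carry(1)=F with O=8, F=2; with digits 0,1,2,4,7,8,9 already taken and all letters distinct, the only value for A is 3 ⇒ A=3.
Step 9. [col 4: W + T ≡ A (mod 10)] column 4: given W=7, A=3, carry-in 1, and digits 0,1,2,3,4,7,8,9 already taken and all letters distinct, W+T≡A (mod 10) forces T=5, so T=5.
Step 10. [col 5: U + T ≡ K (mod 10)] column 5 reads U+T+carry(1)=K with U=0, T=5; with digits 0,1,2,3,4,5,7,8,9 already taken and all letters distinct, the only value for K is 6 ⇒ K=6.

Answer: A=3, B=9, F=2, K=6, O=8, R=4, T=5, U=0, V=1, W=7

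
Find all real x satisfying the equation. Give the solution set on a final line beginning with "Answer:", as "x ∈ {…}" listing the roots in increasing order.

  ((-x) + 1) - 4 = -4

Step 1. [((-x) + 1) - 4 = -4] peel the -4: add 4 from each side. So sub: (-x) + 1 = 0.
Step 2. [(-x) + 1 = 0] subtract 1: x sits inside (… + 1), so sub: -x = -1.
Step 3. [-x = -1] flip signs both sides ⇒ neg: x = 1.

Answer: x ∈ {1}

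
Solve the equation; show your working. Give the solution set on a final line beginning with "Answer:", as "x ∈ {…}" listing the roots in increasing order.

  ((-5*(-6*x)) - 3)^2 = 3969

Step 1. [((-5*(-6*x)) - 3)^2 = 3969] √ both sides: 3969 ≥ 0 gives two branches ⇒ sqrt: (-5*(-6*x)) - 3 = 63 or -63.
Step 2. [(-5*(-6*x)) - 3 = 63 or -63] peel the -3: add 3 from each side. So sub: -5*(-6*x) = 66 or -60.
Step 3. [-5*(-6*x) = 66 or -60] leading coefficient -5: divide by -5. So div: -6*x = -66/5 or 12.
Step 4. [-6*x = -66/5 or 12] -6·(inner) — divide through by -6, so div: x = 11/5 or -2.

Answer: x ∈ {-2, 11/5}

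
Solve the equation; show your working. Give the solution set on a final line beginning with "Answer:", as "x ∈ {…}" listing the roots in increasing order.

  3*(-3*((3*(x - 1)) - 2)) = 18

Step 1. [3*(-3*((3*(x - 1)) - 2)) = 18] 3·(inner) — divide through by 3 ⇒ div: -3*((3*(x - 1)) - 2) = 6.
Step 2. [-3*((3*(x - 1)) - 2) = 6] divide by the outer -3, so div: (3*(x - 1)) - 2 = -2.
Step 3. [(3*(x - 1)) - 2 = -2] peel the -2: add 2 from each side ⇒ sub: 3*(x - 1) = 0.
Step 4. [3*(x - 1) = 0] 3 out front; divide by 3 ⇒ div: x - 1 = 0.
Step 5. [x - 1 = 0] the outer -1 inverts by adding 1, so sub: x = 1.

Answer: x ∈ {1}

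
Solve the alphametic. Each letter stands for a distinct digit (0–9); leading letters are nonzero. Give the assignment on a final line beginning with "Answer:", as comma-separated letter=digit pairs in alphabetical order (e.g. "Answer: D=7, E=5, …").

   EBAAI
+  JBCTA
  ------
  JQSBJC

Step 1. [col 1: I + A ≡ C (mod 10)] column 1 (I + A ≡ C (mod 10), carry-in 0) doesn't pin C yet; pick C=4 and continue ⇒ C=4.
Step 2. [col 1: I + A ≡ C (mod 10)] no forcing yet in column 1 (carry-in 0); I=6 is free and consistent — try it, so I=6.
Step 3. [J] J is the leading digit of a 6-digit sum of two 5-digit numbers; the final carry is exactly 1, so J=1.
Step 4. [col 1: I + A ≡ C (mod 10)] in column 1 we have I+A≡C with carry-in 0; given I=6, C=4 and digits 1,4,6 already taken and all letters distinct, that pins A to 8. So A=8.
Step 5. [col 2: A + T ≡ J (mod 10)] column 2: given A=8, J=1, carry-in 1, and digits 1,4,6,8 already taken and all letters distinct, A+T≡J (mod 10) forces T=2. So T=2.
Step 6. [col 3: A + C ≡ B (mod 10)] column 3: given A=8, C=4, carry-in 1, and digits 1,2,4,6,8 already taken and all letters distinct, A+C≡B (mod 10) forces B=3 ⇒ B=3.
Step 7. [col 4: B + B ≡ S (mod 10)] column 4 reads B+B+carry(1)=S with B=3; with digits 1,2,3,4,6,8 already taken and all letters distinct, the only value for S is 7, so S=7.
Step 8. [col 5: E + J ≡ Q (mod 10)] column 5 reads E+J+carry(0)=Q with J=1; with digits 1,2,3,4,6,7,8 already taken and all letters distinct, the only value for Q is 0. So Q=0.
Step 9. [col 5: E + J ≡ Q (mod 10)] in column 5 we have E+J≡Q with carry-in 0; given J=1, Q=0 and digits 0,1,2,3,4,6,7,8 already taken and all letters distinct, that pins E to 9 ⇒ E=9.

Answer: A=8, B=3, C=4, E=9, I=6, J=1, Q=0, S=7, T=2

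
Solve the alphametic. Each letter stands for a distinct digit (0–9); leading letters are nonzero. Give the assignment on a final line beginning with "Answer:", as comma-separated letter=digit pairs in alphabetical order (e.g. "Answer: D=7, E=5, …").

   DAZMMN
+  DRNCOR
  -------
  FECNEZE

Step 1. [F] the sum has 7 digits but both addends have 6; that extra leading digit F is the final carry, namely 1, so F=1.
Step 2. [col 1: N + R ≡ E (mod 10)] several values work for E in column 1 (N + R ≡ E (mod 10), carry-in 0); try E=0 ⇒ E=0.
Step 3. [col 1: N + R ≡ E (mod 10)] no forcing yet in column 1 (carry-in 0); R=3 is free and consistent — try it ⇒ R=3.
Step 4. [col 1: N + R ≡ E (mod 10)] column 1: given R=3, E=0, carry-in 0, and digits 0,1,3 already taken and all letters distinct, N+R≡E (mod 10) forces N=7, so N=7.
Step 5. [col 2: M + O ≡ Z (mod 10)] Z=9 is one option consistent with column 2 (M + O ≡ Z (mod 10), carry-in 1) — take it ⇒ Z=9.
Step 6. [col 2: M + O ≡ Z (mod 10)] no forcing yet in column 2 (carry-in 1); O=6 is free and consistent — try it. So O=6.
Step 7. [col 2: M + O ≡ Z (mod 10)] column 2 reads M+O+carry(1)=Z with O=6, Z=9; with digits 0,1,3,6,7,9 already taken and all letters distinct, the only value for M is 2, so M=2.
Step 8. [col 3: M + C ≡ E (mod 10)] column 3 reads M+C+carry(0)=E with M=2, E=0; with digits 0,1,2,3,6,7,9 already taken and all letters distinct, the only value for C is 8 ⇒ C=8.
Step 9. [col 5: A + R ≡ C (mod 10)] column 5 reads A+R+carry(1)=C with R=3, C=8; with digits 0,1,2,3,6,7,8,9 already taken and all letters distinct, the only value for A is 4, so A=4.
Step 10. [col 6: D + D ≡ E (mod 10)] from column 6 (E=0, carry-in 0, digits 0,1,2,3,4,6,7,8,9 already taken and all letters distinct): D must equal 5 ⇒ D=5.

Answer: A=4, C=8, D=5, E=0, F=1, M=2, N=7, O=6, R=3, Z=9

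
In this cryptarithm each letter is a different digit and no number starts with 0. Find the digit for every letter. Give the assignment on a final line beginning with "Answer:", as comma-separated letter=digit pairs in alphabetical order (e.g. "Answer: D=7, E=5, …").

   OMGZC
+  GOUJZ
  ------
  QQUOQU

Step 1. [col 1: C + Z ≡ U (mod 10)] U=5 is one option consistent with column 1 (C + Z ≡ U (mod 10), carry-in 0) — take it ⇒ U=5.
Step 2. [col 1: C + Z ≡ U (mod 10)] C=9 is one option consistent with column 1 (C + Z ≡ U (mod 10), carry-in 0) — take it. So C=9.
Step 3. [col 1: C + Z ≡ U (mod 10)] in column 1 we have C+Z≡U with carry-in 0; given C=9, U=5 and digits 5,9 already taken and all letters distinct, that pins Z to 6. So Z=6.
Step 4. [col 2: Z + J ≡ Q (mod 10)] several values work for J in column 2 (Z + J ≡ Q (mod 10), carry-in 1); try J=4. So J=4.
Step 5. [col 2: Z + J ≡ Q (mod 10)] column 2: given Z=6, J=4, carry-in 1, and digits 4,5,6,9 already taken and all letters distinct, Z+J≡Q (mod 10) forces Q=1. So Q=1.
Step 6. [col 3: G + U ≡ O (mod 10)] several values work for G in column 3 (G + U ≡ O (mod 10), carry-in 1); try G=2 ⇒ G=2.
Step 7. [col 3: G + U ≡ O (mod 10)] column 3 reads G+U+carry(1)=O with G=2, U=5; with digits 1,2,4,5,6,9 already taken and all letters distinct, the only value for O is 8 ⇒ O=8.
Step 8. [col 4: M + O ≡ U (mod 10)] from column 4 (O=8, U=5, carry-in 0, digits 1,2,4,5,6,8,9 already taken and all letters distinct): M must equal 7, so M=7.

Answer: C=9, G=2, J=4, M=7, O=8, Q=1, U=5, Z=6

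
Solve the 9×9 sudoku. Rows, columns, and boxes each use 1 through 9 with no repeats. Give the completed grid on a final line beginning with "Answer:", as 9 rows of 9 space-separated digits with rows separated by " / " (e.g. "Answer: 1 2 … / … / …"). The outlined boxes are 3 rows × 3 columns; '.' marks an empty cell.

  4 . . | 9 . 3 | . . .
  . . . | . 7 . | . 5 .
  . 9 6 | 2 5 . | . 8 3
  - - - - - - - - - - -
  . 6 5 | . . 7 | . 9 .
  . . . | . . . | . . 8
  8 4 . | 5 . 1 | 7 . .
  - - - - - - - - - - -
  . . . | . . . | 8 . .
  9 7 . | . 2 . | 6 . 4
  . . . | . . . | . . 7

Step 1. [r5c8∈{1,2,3,4,6}] in col 8, 4 fits only at r5c8. So r5c8=4.
Step 2. [r7c9∈{1,2,5,9}] col 9 places 5 nowhere but r7c9, so r7c9=5.
Step 3. [r9c7∈{1,2,3,9}] r9c7 is the only open cell in box 9 admitting 9, so r9c7=9.
Step 4. [r5c6∈{2,6,9}] r5c6 is the only open cell in col 6 admitting 2, so r5c6=2.
Step 5. [r9c1∈{1,2,3,5,6}] col 1 places 5 nowhere but r9c1. So r9c1=5.
Step 6. [r7c1∈{1,2,3,6}] across col 1, 6 lands solely at r7c1. So r7c1=6.
Step 7. [r3c6∈{4}] r3c6's peers cover all but 4. So r3c6=4.
Step 8. [r3c7∈{1}] r3c7 has the single candidate 1, so r3c7=1.
Step 9. [r1c7∈{2}] nothing but 2 survives at r1c7, so r1c7=2.
Step 10. [r4c7∈{3}] nothing but 3 survives at r4c7, so r4c7=3.
Step 11. [r1c9∈{6}] r1c9 has the single candidate 6, so r1c9=6.
Step 12. [r7c4∈{1,3,4,7}] r7c4 is the only open cell in row 7 admitting 7. So r7c4=7.
Step 13. [r6c9∈{2}] only 2 remains possible at r6c9. So r6c9=2.
Step 14. [r1c2∈{1,5,8}] in row 1, 5 fits only at r1c2, so r1c2=5.
Step 15. [r4c1∈{1,2}] 2 has one home in row 4: r4c1 ⇒ r4c1=2.
Step 16. [r3c1∈{7}] r3c1 is down to just 7, so r3c1=7.
Step 17. [r5c3∈{1,3,7,9}] in row 5, 7 fits only at r5c3 ⇒ r5c3=7.
Step 18. [r5c5∈{3,6,9}] across row 5, 9 lands solely at r5c5, so r5c5=9.
Step 19. [r5c4∈{3,6}] 6 has one home in row 5: r5c4. So r5c4=6.
Step 20. [r9c5∈{1,3,4,6,8}] in col 5, 6 fits only at r9c5 ⇒ r9c5=6.
Step 21. [r9c6∈{8}] only 8 remains possible at r9c6. So r9c6=8.
Step 22. [r2c2∈{1,2,3,8}] col 2 places 8 nowhere but r2c2 ⇒ r2c2=8.
Step 23. [r1c3∈{1}] only 1 remains possible at r1c3. So r1c3=1.
Step 24. [r7c5∈{1,3,4}] across col 5, 1 lands solely at r7c5 ⇒ r7c5=1.
Step 25. [r9c2∈{1,2,3}] 1 has one home in box 7: r9c2, so r9c2=1.
Step 26. [r7c2∈{2,3}] r7c2 is the only open cell in col 2 admitting 2. So r7c2=2.
Step 27. [r7c8∈{3}] r7c8 is down to just 3. So r7c8=3.
Step 28. [r9c4∈{3,4}] in box 8, 4 fits only at r9c4. So r9c4=4.
Step 29. [r9c3∈{3}] r9c3's peers cover all but 3. So r9c3=3.
Step 30. [r4c4∈{8}] only 8 remains possible at r4c4, so r4c4=8.
Step 31. [r2c1∈{3}] r2c1's peers cover all but 3 ⇒ r2c1=3.
Step 32. [r1c8∈{7}] nothing but 7 survives at r1c8. So r1c8=7.
Step 33. [r4c9∈{1}] only 1 remains possible at r4c9, so r4c9=1.
Step 34. [r7c6∈{9}] r7c6's peers cover all but 9 ⇒ r7c6=9.
Step 35. [r4c5∈{4}] r4c5 has the single candidate 4 ⇒ r4c5=4.
Step 36. [r8c6∈{5}] r8c6's peers cover all but 5. So r8c6=5.
Step 37. [r6c3∈{9}] r6c3 has the single candidate 9 ⇒ r6c3=9.
Step 38. [r6c5∈{3}] r6c5 is down to just 3 ⇒ r6c5=3.
Step 39. [r8c3∈{8}] only 8 remains possible at r8c3, so r8c3=8.
Step 40. [r5c2∈{3}] only 3 remains possible at r5c2. So r5c2=3.
Step 41. [r2c4∈{1}] r2c4's peers cover all but 1. So r2c4=1.
Step 42. [r2c6∈{6}] r2c6's peers cover all but 6. So r2c6=6.
Step 43. [r8c4∈{3}] nothing but 3 survives at r8c4 ⇒ r8c4=3.
Step 44. [r1c5∈{8}] nothing but 8 survives at r1c5, so r1c5=8.
Step 45. [r5c7∈{5}] only 5 remains possible at r5c7, so r5c7=5.
Step 46. [r8c8∈{1}] r8c8 has the single candidate 1, so r8c8=1.
Step 47. [r2c9∈{9}] nothing but 9 survives at r2c9. So r2c9=9.
Step 48. [r5c1∈{1}] r5c1 has the single candidate 1 ⇒ r5c1=1.
Step 49. [r2c7∈{4}] only 4 remains possible at r2c7, so r2c7=4.
Step 50. [r6c8∈{6}] only 6 remains possible at r6c8 ⇒ r6c8=6.
Step 51. [r2c3∈{2}] r2c3's peers cover all but 2 ⇒ r2c3=2.
Step 52. [r9c8∈{2}] r9c8 is down to just 2. So r9c8=2.
Step 53. [r7c3∈{4}] nothing but 4 survives at r7c3. So r7c3=4.

Answer: 4 5 1 9 8 3 2 7 6 / 3 8 2 1 7 6 4 5 9 / 7 9 6 2 5 4 1 8 3 / 2 6 5 8 4 7 3 9 1 / 1 3 7 6 9 2 5 4 8 / 8 4 9 5 3 1 7 6 2 / 6 2 4 7 1 9 8 3 5 / 9 7 8 3 2 5 6 1 4 / 5 1 3 4 6 8 9 2 7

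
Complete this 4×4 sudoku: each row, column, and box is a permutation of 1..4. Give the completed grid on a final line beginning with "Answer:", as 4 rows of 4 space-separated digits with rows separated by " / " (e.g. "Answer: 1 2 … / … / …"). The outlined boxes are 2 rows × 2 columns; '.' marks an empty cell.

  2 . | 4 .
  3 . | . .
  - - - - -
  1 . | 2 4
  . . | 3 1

Step 1. [r2c2∈{1,4}] 4 has one home in row 2: r2c2. So r2c2=4.
Step 2. [r2c3∈{1}] r2c3 is down to just 1, so r2c3=1.
Step 3. [r2c4∈{2}] nothing but 2 survives at r2c4 ⇒ r2c4=2.
Step 4. [r4c1∈{4}] nothing but 4 survives at r4c1, so r4c1=4.
Step 5. [r3c2∈{3}] only 3 remains possible at r3c2. So r3c2=3.
Step 6. [r1c4∈{3}] nothing but 3 survives at r1c4, so r1c4=3.
Step 7. [r1c2∈{1}] only 1 remains possible at r1c2, so r1c2=1.
Step 8. [r4c2∈{2}] r4c2 is down to just 2, so r4c2=2.

Answer: 2 1 4 3 / 3 4 1 2 / 1 3 2 4 / 4 2 3 1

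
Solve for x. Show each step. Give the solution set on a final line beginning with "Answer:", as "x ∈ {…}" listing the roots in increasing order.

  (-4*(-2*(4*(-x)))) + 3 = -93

Step 1. [(-4*(-2*(4*(-x)))) + 3 = -93] peel the +3: subtract 3 from each side ⇒ sub: -4*(-2*(4*(-x))) = -96.
Step 2. [-4*(-2*(4*(-x))) = -96] leading coefficient -4: divide by -4 ⇒ div: -2*(4*(-x)) = 24.
Step 3. [-2*(4*(-x)) = 24] LHS = -2·(…); ÷-2 both sides. So div: 4*(-x) = -12.
Step 4. [4*(-x) = -12] 4·(inner) — divide through by 4, so div: -x = -3.
Step 5. [-x = -3] leading − — multiply by −1 ⇒ neg: x = 3.

Answer: x ∈ {3}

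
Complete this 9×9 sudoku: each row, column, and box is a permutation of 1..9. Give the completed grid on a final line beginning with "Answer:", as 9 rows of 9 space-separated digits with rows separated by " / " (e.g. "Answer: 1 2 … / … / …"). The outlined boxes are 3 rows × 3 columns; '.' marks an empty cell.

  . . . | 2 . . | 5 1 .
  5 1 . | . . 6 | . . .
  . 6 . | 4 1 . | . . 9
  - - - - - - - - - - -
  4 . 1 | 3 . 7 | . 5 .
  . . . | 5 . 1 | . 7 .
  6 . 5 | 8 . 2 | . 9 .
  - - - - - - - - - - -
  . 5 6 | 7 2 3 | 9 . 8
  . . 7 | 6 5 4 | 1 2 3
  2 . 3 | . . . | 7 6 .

Step 1. [r2c4∈{9}] r2c4 is down to just 9 ⇒ r2c4=9.
Step 2. [r1c6∈{8}] r1c6's peers cover all but 8, so r1c6=8.
Step 3. [r3c1∈{3,7,8}] row 3 places 7 nowhere but r3c1, so r3c1=7.
Step 4. [r1c9∈{4,6,7}] across row 1, 6 lands solely at r1c9 ⇒ r1c9=6.
Step 5. [r4c9∈{2}] nothing but 2 survives at r4c9, so r4c9=2.
Step 6. [r5c9∈{4}] r5c9's peers cover all but 4 ⇒ r5c9=4.
Step 7. [r2c7∈{2,3,4,8}] in col 7, 4 fits only at r2c7, so r2c7=4.
Step 8. [r5c2∈{2,3,8,9}] col 2 places 2 nowhere but r5c2. So r5c2=2.
Step 9. [r9c2∈{4,8,9}] 4 has one home in row 9: r9c2 ⇒ r9c2=4.
Step 10. [r6c7∈{3}] nothing but 3 survives at r6c7, so r6c7=3.
Step 11. [r1c2∈{3,9}] in col 2, 3 fits only at r1c2, so r1c2=3.
Step 12. [r1c1∈{9}] r1c1 has the single candidate 9 ⇒ r1c1=9.
Step 13. [r5c3∈{8,9}] 9 has one home in col 3: r5c3, so r5c3=9.
Step 14. [r4c2∈{8}] r4c2 is down to just 8, so r4c2=8.
Step 15. [r2c3∈{2,8}] row 2 places 2 nowhere but r2c3. So r2c3=2.
Step 16. [r2c8∈{3,8}] across row 2, 8 lands solely at r2c8 ⇒ r2c8=8.
Step 17. [r5c5∈{6}] r5c5's peers cover all but 6. So r5c5=6.
Step 18. [r2c9∈{7}] r2c9 has the single candidate 7. So r2c9=7.
Step 19. [r9c6∈{9}] r9c6 is down to just 9 ⇒ r9c6=9.
Step 20. [r9c5∈{8}] only 8 remains possible at r9c5 ⇒ r9c5=8.
Step 21. [r6c9∈{1}] r6c9 has the single candidate 1 ⇒ r6c9=1.
Step 22. [r4c5∈{9}] r4c5 is down to just 9 ⇒ r4c5=9.
Step 23. [r5c7∈{8}] nothing but 8 survives at r5c7, so r5c7=8.
Step 24. [r3c7∈{2}] r3c7 has the single candidate 2 ⇒ r3c7=2.
Step 25. [r7c8∈{4}] only 4 remains possible at r7c8. So r7c8=4.
Step 26. [r9c4∈{1}] r9c4 is down to just 1, so r9c4=1.
Step 27. [r9c9∈{5}] r9c9 is down to just 5, so r9c9=5.
Step 28. [r8c1∈{8}] r8c1 is down to just 8 ⇒ r8c1=8.
Step 29. [r5c1∈{3}] r5c1 has the single candidate 3, so r5c1=3.
Step 30. [r3c6∈{5}] nothing but 5 survives at r3c6. So r3c6=5.
Step 31. [r7c1∈{1}] only 1 remains possible at r7c1 ⇒ r7c1=1.
Step 32. [r6c5∈{4}] only 4 remains possible at r6c5 ⇒ r6c5=4.
Step 33. [r1c5∈{7}] r1c5's peers cover all but 7, so r1c5=7.
Step 34. [r3c8∈{3}] r3c8 has the single candidate 3 ⇒ r3c8=3.
Step 35. [r1c3∈{4}] r1c3 is down to just 4, so r1c3=4.
Step 36. [r6c2∈{7}] only 7 remains possible at r6c2. So r6c2=7.
Step 37. [r2c5∈{3}] r2c5 is down to just 3 ⇒ r2c5=3.
Step 38. [r3c3∈{8}] only 8 remains possible at r3c3. So r3c3=8.
Step 39. [r4c7∈{6}] only 6 remains possible at r4c7 ⇒ r4c7=6.
Step 40. [r8c2∈{9}] r8c2's peers cover all but 9, so r8c2=9.

Answer: 9 3 4 2 7 8 5 1 6 / 5 1 2 9 3 6 4 8 7 / 7 6 8 4 1 5 2 3 9 / 4 8 1 3 9 7 6 5 2 / 3 2 9 5 6 1 8 7 4 / 6 7 5 8 4 2 3 9 1 / 1 5 6 7 2 3 9 4 8 / 8 9 7 6 5 4 1 2 3 / 2 4 3 1 8 9 7 6 5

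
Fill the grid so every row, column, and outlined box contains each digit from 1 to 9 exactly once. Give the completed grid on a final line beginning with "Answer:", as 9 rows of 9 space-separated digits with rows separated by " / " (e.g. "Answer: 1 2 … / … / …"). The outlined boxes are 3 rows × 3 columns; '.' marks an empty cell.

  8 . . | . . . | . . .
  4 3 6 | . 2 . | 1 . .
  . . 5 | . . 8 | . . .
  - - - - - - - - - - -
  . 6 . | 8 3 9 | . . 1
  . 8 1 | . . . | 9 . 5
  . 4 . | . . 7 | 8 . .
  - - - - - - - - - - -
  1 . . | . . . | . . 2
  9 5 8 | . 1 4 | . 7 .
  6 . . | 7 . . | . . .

Step 1. [r2c6∈{5}] only 5 remains possible at r2c6 ⇒ r2c6=5.
Step 2. [r2c4∈{9}] r2c4 has the single candidate 9. So r2c4=9.
Step 3. [r4c7∈{2,4,7}] across box 6, 7 lands solely at r4c7, so r4c7=7.
Step 4. [r4c3∈{2}] r4c3 has the single candidate 2, so r4c3=2.
Step 5. [r8c4∈{2,3,6}] row 8 places 2 nowhere but r8c4 ⇒ r8c4=2.
Step 6. [r9c6∈{3}] only 3 remains possible at r9c6 ⇒ r9c6=3.
Step 7. [r7c6∈{6}] r7c6 has the single candidate 6 ⇒ r7c6=6.
Step 8. [r4c8∈{4}] only 4 remains possible at r4c8 ⇒ r4c8=4.
Step 9. [r6c8∈{2,3,6}] in row 6, 2 fits only at r6c8. So r6c8=2.
Step 10. [r7c3∈{3,4,7}] in box 7, 3 fits only at r7c3, so r7c3=3.
Step 11. [r1c3∈{7,9}] across col 3, 7 lands solely at r1c3, so r1c3=7.
Step 12. [r7c7∈{4,5}] r7c7 is the only open cell in row 7 admitting 4 ⇒ r7c7=4.
Step 13. [r7c4∈{5}] nothing but 5 survives at r7c4 ⇒ r7c4=5.
Step 14. [r6c4∈{1,6}] 1 has one home in row 6: r6c4, so r6c4=1.
Step 15. [r2c8∈{8}] nothing but 8 survives at r2c8. So r2c8=8.
Step 16. [r7c8∈{9}] only 9 remains possible at r7c8 ⇒ r7c8=9.
Step 17. [r3c2∈{1,2,9}] across row 3, 1 lands solely at r3c2, so r3c2=1.
Step 18. [r3c9∈{3,4,6,7,9}] row 3 places 9 nowhere but r3c9. So r3c9=9.
Step 19. [r1c9∈{3,4,6}] r1c9 is the only open cell in col 9 admitting 4, so r1c9=4.
Step 20. [r1c5∈{6}] r1c5 has the single candidate 6 ⇒ r1c5=6.
Step 21. [r6c9∈{3,6}] across row 6, 6 lands solely at r6c9, so r6c9=6.
Step 22. [r1c4∈{3}] r1c4 has the single candidate 3 ⇒ r1c4=3.
Step 23. [r5c8∈{3}] only 3 remains possible at r5c8, so r5c8=3.
Step 24. [r3c7∈{2,3,6}] in row 3, 3 fits only at r3c7 ⇒ r3c7=3.
Step 25. [r1c7∈{2,5}] r1c7 is the only open cell in col 7 admitting 2 ⇒ r1c7=2.
Step 26. [r5c5∈{4}] r5c5's peers cover all but 4, so r5c5=4.
Step 27. [r6c1∈{3,5}] 3 has one home in row 6: r6c1, so r6c1=3.
Step 28. [r1c8∈{5}] r1c8's peers cover all but 5, so r1c8=5.
Step 29. [r9c5∈{8,9}] r9c5 is the only open cell in row 9 admitting 9. So r9c5=9.
Step 30. [r1c6∈{1}] r1c6 has the single candidate 1. So r1c6=1.
Step 31. [r9c7∈{5}] r9c7 is down to just 5, so r9c7=5.
Step 32. [r4c1∈{5}] r4c1's peers cover all but 5. So r4c1=5.
Step 33. [r9c9∈{8}] r9c9's peers cover all but 8 ⇒ r9c9=8.
Step 34. [r6c5∈{5}] r6c5's peers cover all but 5 ⇒ r6c5=5.
Step 35. [r3c4∈{4}] r3c4 has the single candidate 4. So r3c4=4.
Step 36. [r2c9∈{7}] only 7 remains possible at r2c9. So r2c9=7.
Step 37. [r5c6∈{2}] r5c6's peers cover all but 2 ⇒ r5c6=2.
Step 38. [r3c5∈{7}] r3c5's peers cover all but 7. So r3c5=7.
Step 39. [r7c2∈{7}] only 7 remains possible at r7c2, so r7c2=7.
Step 40. [r9c8∈{1}] r9c8 is down to just 1 ⇒ r9c8=1.
Step 41. [r1c2∈{9}] r1c2's peers cover all but 9, so r1c2=9.
Step 42. [r9c2∈{2}] r9c2 is down to just 2. So r9c2=2.
Step 43. [r5c1∈{7}] r5c1's peers cover all but 7, so r5c1=7.
Step 44. [r3c1∈{2}] r3c1's peers cover all but 2. So r3c1=2.
Step 45. [r7c5∈{8}] nothing but 8 survives at r7c5 ⇒ r7c5=8.
Step 46. [r8c7∈{6}] r8c7 has the single candidate 6, so r8c7=6.
Step 47. [r3c8∈{6}] only 6 remains possible at r3c8, so r3c8=6.
Step 48. [r5c4∈{6}] r5c4 is down to just 6, so r5c4=6.
Step 49. [r6c3∈{9}] r6c3 is down to just 9 ⇒ r6c3=9.
Step 50. [r8c9∈{3}] r8c9's peers cover all but 3, so r8c9=3.
Step 51. [r9c3∈{4}] r9c3's peers cover all but 4, so r9c3=4.

Answer: 8 9 7 3 6 1 2 5 4 / 4 3 6 9 2 5 1 8 7 / 2 1 5 4 7 8 3 6 9 / 5 6 2 8 3 9 7 4 1 / 7 8 1 6 4 2 9 3 5 / 3 4 9 1 5 7 8 2 6 / 1 7 3 5 8 6 4 9 2 / 9 5 8 2 1 4 6 7 3 / 6 2 4 7 9 3 5 1 8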